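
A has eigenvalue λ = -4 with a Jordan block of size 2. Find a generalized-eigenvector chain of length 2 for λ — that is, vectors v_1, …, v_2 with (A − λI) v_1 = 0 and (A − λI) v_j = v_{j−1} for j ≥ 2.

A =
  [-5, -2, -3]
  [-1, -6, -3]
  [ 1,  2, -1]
A Jordan chain for λ = -4 of length 2:
v_1 = (-1, -1, 1)ᵀ
v_2 = (1, 0, 0)ᵀ

Let N = A − (-4)·I. We want v_2 with N^2 v_2 = 0 but N^1 v_2 ≠ 0; then v_{j-1} := N · v_j for j = 2, …, 2.

Pick v_2 = (1, 0, 0)ᵀ.
Then v_1 = N · v_2 = (-1, -1, 1)ᵀ.

Sanity check: (A − (-4)·I) v_1 = (0, 0, 0)ᵀ = 0. ✓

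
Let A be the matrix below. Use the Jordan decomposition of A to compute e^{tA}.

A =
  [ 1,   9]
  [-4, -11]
e^{tA} =
  [6*t*exp(-5*t) + exp(-5*t), 9*t*exp(-5*t)]
  [-4*t*exp(-5*t), -6*t*exp(-5*t) + exp(-5*t)]

Strategy: write A = P · J · P⁻¹ where J is a Jordan canonical form, so e^{tA} = P · e^{tJ} · P⁻¹, and e^{tJ} can be computed block-by-block.

A has Jordan form
J =
  [-5,  1]
  [ 0, -5]
(up to reordering of blocks).

Per-block formulas:
  For a 2×2 Jordan block J_2(-5): exp(t · J_2(-5)) = e^(-5t)·(I + t·N), where N is the 2×2 nilpotent shift.

After assembling e^{tJ} and conjugating by P, we get:

e^{tA} =
  [6*t*exp(-5*t) + exp(-5*t), 9*t*exp(-5*t)]
  [-4*t*exp(-5*t), -6*t*exp(-5*t) + exp(-5*t)]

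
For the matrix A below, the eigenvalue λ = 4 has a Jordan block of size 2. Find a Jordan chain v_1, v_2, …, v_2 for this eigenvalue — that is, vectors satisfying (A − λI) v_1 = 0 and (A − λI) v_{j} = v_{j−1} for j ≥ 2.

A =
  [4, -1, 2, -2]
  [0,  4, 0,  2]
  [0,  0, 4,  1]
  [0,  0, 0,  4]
A Jordan chain for λ = 4 of length 2:
v_1 = (-1, 0, 0, 0)ᵀ
v_2 = (0, 1, 0, 0)ᵀ

Let N = A − (4)·I. We want v_2 with N^2 v_2 = 0 but N^1 v_2 ≠ 0; then v_{j-1} := N · v_j for j = 2, …, 2.

Pick v_2 = (0, 1, 0, 0)ᵀ.
Then v_1 = N · v_2 = (-1, 0, 0, 0)ᵀ.

Sanity check: (A − (4)·I) v_1 = (0, 0, 0, 0)ᵀ = 0. ✓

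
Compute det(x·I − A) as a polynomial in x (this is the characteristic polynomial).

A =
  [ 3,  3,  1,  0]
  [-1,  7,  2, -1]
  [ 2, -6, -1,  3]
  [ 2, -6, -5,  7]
x^4 - 16*x^3 + 96*x^2 - 256*x + 256

Expanding det(x·I − A) (e.g. by cofactor expansion or by noting that A is similar to its Jordan form J, which has the same characteristic polynomial as A) gives
  χ_A(x) = x^4 - 16*x^3 + 96*x^2 - 256*x + 256
which factors as (x - 4)^4. The eigenvalues (with algebraic multiplicities) are λ = 4 with multiplicity 4.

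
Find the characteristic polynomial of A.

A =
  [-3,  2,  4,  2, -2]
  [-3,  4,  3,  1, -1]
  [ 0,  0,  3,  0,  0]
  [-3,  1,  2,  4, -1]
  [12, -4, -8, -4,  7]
x^5 - 15*x^4 + 90*x^3 - 270*x^2 + 405*x - 243

Expanding det(x·I − A) (e.g. by cofactor expansion or by noting that A is similar to its Jordan form J, which has the same characteristic polynomial as A) gives
  χ_A(x) = x^5 - 15*x^4 + 90*x^3 - 270*x^2 + 405*x - 243
which factors as (x - 3)^5. The eigenvalues (with algebraic multiplicities) are λ = 3 with multiplicity 5.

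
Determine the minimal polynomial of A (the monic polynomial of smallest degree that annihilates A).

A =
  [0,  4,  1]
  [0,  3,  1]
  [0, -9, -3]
x^3

The characteristic polynomial is χ_A(x) = x^3, so the eigenvalues are known. The minimal polynomial is
  m_A(x) = Π_λ (x − λ)^{k_λ}
where k_λ is the size of the *largest* Jordan block for λ (equivalently, the smallest k with (A − λI)^k v = 0 for every generalised eigenvector v of λ).

  λ = 0: largest Jordan block has size 3, contributing (x − 0)^3

So m_A(x) = x^3 = x^3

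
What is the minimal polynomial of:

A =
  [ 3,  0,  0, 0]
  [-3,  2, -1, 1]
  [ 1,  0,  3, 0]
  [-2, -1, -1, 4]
x^2 - 6*x + 9

The characteristic polynomial is χ_A(x) = (x - 3)^4, so the eigenvalues are known. The minimal polynomial is
  m_A(x) = Π_λ (x − λ)^{k_λ}
where k_λ is the size of the *largest* Jordan block for λ (equivalently, the smallest k with (A − λI)^k v = 0 for every generalised eigenvector v of λ).

  λ = 3: largest Jordan block has size 2, contributing (x − 3)^2

So m_A(x) = (x - 3)^2 = x^2 - 6*x + 9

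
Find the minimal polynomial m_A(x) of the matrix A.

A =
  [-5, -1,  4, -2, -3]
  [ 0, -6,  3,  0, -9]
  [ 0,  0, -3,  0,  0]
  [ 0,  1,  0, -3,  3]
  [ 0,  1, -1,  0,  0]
x^3 + 11*x^2 + 39*x + 45

The characteristic polynomial is χ_A(x) = (x + 3)^4*(x + 5), so the eigenvalues are known. The minimal polynomial is
  m_A(x) = Π_λ (x − λ)^{k_λ}
where k_λ is the size of the *largest* Jordan block for λ (equivalently, the smallest k with (A − λI)^k v = 0 for every generalised eigenvector v of λ).

  λ = -5: largest Jordan block has size 1, contributing (x + 5)
  λ = -3: largest Jordan block has size 2, contributing (x + 3)^2

So m_A(x) = (x + 3)^2*(x + 5) = x^3 + 11*x^2 + 39*x + 45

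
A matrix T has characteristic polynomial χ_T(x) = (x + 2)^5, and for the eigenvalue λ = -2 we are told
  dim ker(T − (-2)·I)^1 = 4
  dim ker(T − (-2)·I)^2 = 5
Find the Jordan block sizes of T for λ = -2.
Block sizes for λ = -2: [2, 1, 1, 1]

From the dimensions of kernels of powers, the number of Jordan blocks of size at least j is d_j − d_{j−1} where d_j = dim ker(N^j) (with d_0 = 0). Computing the differences gives [4, 1].
The number of blocks of size exactly k is (#blocks of size ≥ k) − (#blocks of size ≥ k + 1), so the partition is: 3 block(s) of size 1, 1 block(s) of size 2.
In nonincreasing order the block sizes are [2, 1, 1, 1].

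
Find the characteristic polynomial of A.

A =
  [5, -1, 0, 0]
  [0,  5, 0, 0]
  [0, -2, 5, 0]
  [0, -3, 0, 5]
x^4 - 20*x^3 + 150*x^2 - 500*x + 625

Expanding det(x·I − A) (e.g. by cofactor expansion or by noting that A is similar to its Jordan form J, which has the same characteristic polynomial as A) gives
  χ_A(x) = x^4 - 20*x^3 + 150*x^2 - 500*x + 625
which factors as (x - 5)^4. The eigenvalues (with algebraic multiplicities) are λ = 5 with multiplicity 4.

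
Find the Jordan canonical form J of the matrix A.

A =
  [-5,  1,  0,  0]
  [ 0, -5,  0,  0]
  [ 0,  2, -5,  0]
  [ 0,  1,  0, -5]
J_2(-5) ⊕ J_1(-5) ⊕ J_1(-5)

The characteristic polynomial is
  det(x·I − A) = x^4 + 20*x^3 + 150*x^2 + 500*x + 625 = (x + 5)^4

Eigenvalues and multiplicities (the geometric multiplicity of λ is n − rank(A − λI), which equals the number of Jordan blocks for λ):
  λ = -5: algebraic multiplicity = 4, geometric multiplicity = 3

Determining the block sizes for each eigenvalue:
  λ = -5: 3 blocks summing to 4 forces exactly one block of size 2 and the rest size 1 → block sizes [2, 1, 1]

Assembling the blocks gives a Jordan form
J =
  [-5,  1,  0,  0]
  [ 0, -5,  0,  0]
  [ 0,  0, -5,  0]
  [ 0,  0,  0, -5]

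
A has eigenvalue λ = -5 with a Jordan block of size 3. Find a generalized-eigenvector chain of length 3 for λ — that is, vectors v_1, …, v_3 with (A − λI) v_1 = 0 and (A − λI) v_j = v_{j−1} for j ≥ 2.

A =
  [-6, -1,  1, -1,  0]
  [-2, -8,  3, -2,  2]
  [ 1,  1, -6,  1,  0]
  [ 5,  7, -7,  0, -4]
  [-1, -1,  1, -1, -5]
A Jordan chain for λ = -5 of length 3:
v_1 = (-1, -1, 1, 3, -1)ᵀ
v_2 = (-1, -2, 1, 5, -1)ᵀ
v_3 = (1, 0, 0, 0, 0)ᵀ

Let N = A − (-5)·I. We want v_3 with N^3 v_3 = 0 but N^2 v_3 ≠ 0; then v_{j-1} := N · v_j for j = 3, …, 2.

Pick v_3 = (1, 0, 0, 0, 0)ᵀ.
Then v_2 = N · v_3 = (-1, -2, 1, 5, -1)ᵀ.
Then v_1 = N · v_2 = (-1, -1, 1, 3, -1)ᵀ.

Sanity check: (A − (-5)·I) v_1 = (0, 0, 0, 0, 0)ᵀ = 0. ✓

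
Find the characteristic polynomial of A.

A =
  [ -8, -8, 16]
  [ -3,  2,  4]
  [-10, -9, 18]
x^3 - 12*x^2 + 48*x - 64

Expanding det(x·I − A) (e.g. by cofactor expansion or by noting that A is similar to its Jordan form J, which has the same characteristic polynomial as A) gives
  χ_A(x) = x^3 - 12*x^2 + 48*x - 64
which factors as (x - 4)^3. The eigenvalues (with algebraic multiplicities) are λ = 4 with multiplicity 3.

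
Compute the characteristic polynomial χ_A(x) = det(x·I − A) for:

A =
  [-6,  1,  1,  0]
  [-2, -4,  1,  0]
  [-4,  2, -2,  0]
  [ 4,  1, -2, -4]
x^4 + 16*x^3 + 96*x^2 + 256*x + 256

Expanding det(x·I − A) (e.g. by cofactor expansion or by noting that A is similar to its Jordan form J, which has the same characteristic polynomial as A) gives
  χ_A(x) = x^4 + 16*x^3 + 96*x^2 + 256*x + 256
which factors as (x + 4)^4. The eigenvalues (with algebraic multiplicities) are λ = -4 with multiplicity 4.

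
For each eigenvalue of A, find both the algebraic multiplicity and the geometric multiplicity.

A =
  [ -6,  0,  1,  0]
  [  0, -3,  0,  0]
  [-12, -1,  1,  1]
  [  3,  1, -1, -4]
λ = -3: alg = 4, geom = 2

Step 1 — factor the characteristic polynomial to read off the algebraic multiplicities:
  χ_A(x) = (x + 3)^4

Step 2 — compute geometric multiplicities via the rank-nullity identity g(λ) = n − rank(A − λI):
  rank(A − (-3)·I) = 2, so dim ker(A − (-3)·I) = n − 2 = 2

Summary:
  λ = -3: algebraic multiplicity = 4, geometric multiplicity = 2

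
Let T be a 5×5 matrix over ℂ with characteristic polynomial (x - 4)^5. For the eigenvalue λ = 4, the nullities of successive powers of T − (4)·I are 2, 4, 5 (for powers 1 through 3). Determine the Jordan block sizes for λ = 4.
Block sizes for λ = 4: [3, 2]

From the dimensions of kernels of powers, the number of Jordan blocks of size at least j is d_j − d_{j−1} where d_j = dim ker(N^j) (with d_0 = 0). Computing the differences gives [2, 2, 1].
The number of blocks of size exactly k is (#blocks of size ≥ k) − (#blocks of size ≥ k + 1), so the partition is: 1 block(s) of size 2, 1 block(s) of size 3.
In nonincreasing order the block sizes are [3, 2].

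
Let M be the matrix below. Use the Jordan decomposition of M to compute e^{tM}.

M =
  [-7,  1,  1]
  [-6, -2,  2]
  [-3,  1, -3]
e^{tM} =
  [-3*t*exp(-4*t) + exp(-4*t), t*exp(-4*t), t*exp(-4*t)]
  [-6*t*exp(-4*t), 2*t*exp(-4*t) + exp(-4*t), 2*t*exp(-4*t)]
  [-3*t*exp(-4*t), t*exp(-4*t), t*exp(-4*t) + exp(-4*t)]

Strategy: write M = P · J · P⁻¹ where J is a Jordan canonical form, so e^{tM} = P · e^{tJ} · P⁻¹, and e^{tJ} can be computed block-by-block.

M has Jordan form
J =
  [-4,  1,  0]
  [ 0, -4,  0]
  [ 0,  0, -4]
(up to reordering of blocks).

Per-block formulas:
  For a 2×2 Jordan block J_2(-4): exp(t · J_2(-4)) = e^(-4t)·(I + t·N), where N is the 2×2 nilpotent shift.
  For a 1×1 block at λ = -4: exp(t · [-4]) = [e^(-4t)].

After assembling e^{tJ} and conjugating by P, we get:

e^{tM} =
  [-3*t*exp(-4*t) + exp(-4*t), t*exp(-4*t), t*exp(-4*t)]
  [-6*t*exp(-4*t), 2*t*exp(-4*t) + exp(-4*t), 2*t*exp(-4*t)]
  [-3*t*exp(-4*t), t*exp(-4*t), t*exp(-4*t) + exp(-4*t)]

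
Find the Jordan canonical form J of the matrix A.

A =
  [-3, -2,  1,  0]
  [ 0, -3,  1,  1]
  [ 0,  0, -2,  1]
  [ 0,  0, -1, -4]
J_3(-3) ⊕ J_1(-3)

The characteristic polynomial is
  det(x·I − A) = x^4 + 12*x^3 + 54*x^2 + 108*x + 81 = (x + 3)^4

Eigenvalues and multiplicities (the geometric multiplicity of λ is n − rank(A − λI), which equals the number of Jordan blocks for λ):
  λ = -3: algebraic multiplicity = 4, geometric multiplicity = 2

Determining the block sizes for each eigenvalue:
  λ = -3: with am = 4 and gm = 2, the partition is not yet determined (e.g. several partitions of 4 into 2 parts exist). Let N = A − (-3)·I. Computing rank(N^1) = 2, rank(N^2) = 1, rank(N^3) = 0; the number of blocks of size ≥ j is rank(N^{j−1}) − rank(N^j), giving [2, 1, 1]. So we have 1 block(s) of size 3, 1 block(s) of size 1 → block sizes [3, 1]

Assembling the blocks gives a Jordan form
J =
  [-3,  1,  0,  0]
  [ 0, -3,  1,  0]
  [ 0,  0, -3,  0]
  [ 0,  0,  0, -3]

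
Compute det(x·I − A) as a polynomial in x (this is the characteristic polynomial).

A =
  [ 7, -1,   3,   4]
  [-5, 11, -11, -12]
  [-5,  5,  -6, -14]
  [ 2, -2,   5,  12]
x^4 - 24*x^3 + 216*x^2 - 864*x + 1296

Expanding det(x·I − A) (e.g. by cofactor expansion or by noting that A is similar to its Jordan form J, which has the same characteristic polynomial as A) gives
  χ_A(x) = x^4 - 24*x^3 + 216*x^2 - 864*x + 1296
which factors as (x - 6)^4. The eigenvalues (with algebraic multiplicities) are λ = 6 with multiplicity 4.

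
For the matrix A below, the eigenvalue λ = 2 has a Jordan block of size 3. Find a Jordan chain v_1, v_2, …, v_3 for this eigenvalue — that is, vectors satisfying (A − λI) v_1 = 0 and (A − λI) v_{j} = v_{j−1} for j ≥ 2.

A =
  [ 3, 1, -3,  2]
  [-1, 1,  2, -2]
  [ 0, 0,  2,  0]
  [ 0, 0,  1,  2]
A Jordan chain for λ = 2 of length 3:
v_1 = (1, -1, 0, 0)ᵀ
v_2 = (-3, 2, 0, 1)ᵀ
v_3 = (0, 0, 1, 0)ᵀ

Let N = A − (2)·I. We want v_3 with N^3 v_3 = 0 but N^2 v_3 ≠ 0; then v_{j-1} := N · v_j for j = 3, …, 2.

Pick v_3 = (0, 0, 1, 0)ᵀ.
Then v_2 = N · v_3 = (-3, 2, 0, 1)ᵀ.
Then v_1 = N · v_2 = (1, -1, 0, 0)ᵀ.

Sanity check: (A − (2)·I) v_1 = (0, 0, 0, 0)ᵀ = 0. ✓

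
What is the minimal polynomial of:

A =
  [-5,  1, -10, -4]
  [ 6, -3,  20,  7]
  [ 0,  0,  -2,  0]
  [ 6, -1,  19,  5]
x^4 + 5*x^3 + 6*x^2 - 4*x - 8

The characteristic polynomial is χ_A(x) = (x - 1)*(x + 2)^3, so the eigenvalues are known. The minimal polynomial is
  m_A(x) = Π_λ (x − λ)^{k_λ}
where k_λ is the size of the *largest* Jordan block for λ (equivalently, the smallest k with (A − λI)^k v = 0 for every generalised eigenvector v of λ).

  λ = -2: largest Jordan block has size 3, contributing (x + 2)^3
  λ = 1: largest Jordan block has size 1, contributing (x − 1)

So m_A(x) = (x - 1)*(x + 2)^3 = x^4 + 5*x^3 + 6*x^2 - 4*x - 8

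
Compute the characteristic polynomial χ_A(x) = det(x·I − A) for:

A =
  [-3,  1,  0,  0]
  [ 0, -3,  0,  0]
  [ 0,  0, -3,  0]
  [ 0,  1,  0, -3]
x^4 + 12*x^3 + 54*x^2 + 108*x + 81

Expanding det(x·I − A) (e.g. by cofactor expansion or by noting that A is similar to its Jordan form J, which has the same characteristic polynomial as A) gives
  χ_A(x) = x^4 + 12*x^3 + 54*x^2 + 108*x + 81
which factors as (x + 3)^4. The eigenvalues (with algebraic multiplicities) are λ = -3 with multiplicity 4.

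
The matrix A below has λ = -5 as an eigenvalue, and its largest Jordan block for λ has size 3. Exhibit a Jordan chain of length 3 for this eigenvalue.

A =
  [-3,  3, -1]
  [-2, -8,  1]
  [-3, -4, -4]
A Jordan chain for λ = -5 of length 3:
v_1 = (1, -1, -1)ᵀ
v_2 = (2, -2, -3)ᵀ
v_3 = (1, 0, 0)ᵀ

Let N = A − (-5)·I. We want v_3 with N^3 v_3 = 0 but N^2 v_3 ≠ 0; then v_{j-1} := N · v_j for j = 3, …, 2.

Pick v_3 = (1, 0, 0)ᵀ.
Then v_2 = N · v_3 = (2, -2, -3)ᵀ.
Then v_1 = N · v_2 = (1, -1, -1)ᵀ.

Sanity check: (A − (-5)·I) v_1 = (0, 0, 0)ᵀ = 0. ✓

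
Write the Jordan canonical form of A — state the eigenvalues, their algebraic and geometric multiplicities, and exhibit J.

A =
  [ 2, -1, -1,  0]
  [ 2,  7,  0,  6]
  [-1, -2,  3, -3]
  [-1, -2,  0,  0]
J_3(3) ⊕ J_1(3)

The characteristic polynomial is
  det(x·I − A) = x^4 - 12*x^3 + 54*x^2 - 108*x + 81 = (x - 3)^4

Eigenvalues and multiplicities (the geometric multiplicity of λ is n − rank(A − λI), which equals the number of Jordan blocks for λ):
  λ = 3: algebraic multiplicity = 4, geometric multiplicity = 2

Determining the block sizes for each eigenvalue:
  λ = 3: with am = 4 and gm = 2, the partition is not yet determined (e.g. several partitions of 4 into 2 parts exist). Let N = A − (3)·I. Computing rank(N^1) = 2, rank(N^2) = 1, rank(N^3) = 0; the number of blocks of size ≥ j is rank(N^{j−1}) − rank(N^j), giving [2, 1, 1]. So we have 1 block(s) of size 3, 1 block(s) of size 1 → block sizes [3, 1]

Assembling the blocks gives a Jordan form
J =
  [3, 1, 0, 0]
  [0, 3, 1, 0]
  [0, 0, 3, 0]
  [0, 0, 0, 3]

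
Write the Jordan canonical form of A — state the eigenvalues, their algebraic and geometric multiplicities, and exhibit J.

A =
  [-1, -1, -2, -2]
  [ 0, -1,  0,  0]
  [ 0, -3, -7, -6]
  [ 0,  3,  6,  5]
J_2(-1) ⊕ J_1(-1) ⊕ J_1(-1)

The characteristic polynomial is
  det(x·I − A) = x^4 + 4*x^3 + 6*x^2 + 4*x + 1 = (x + 1)^4

Eigenvalues and multiplicities (the geometric multiplicity of λ is n − rank(A − λI), which equals the number of Jordan blocks for λ):
  λ = -1: algebraic multiplicity = 4, geometric multiplicity = 3

Determining the block sizes for each eigenvalue:
  λ = -1: 3 blocks summing to 4 forces exactly one block of size 2 and the rest size 1 → block sizes [2, 1, 1]

Assembling the blocks gives a Jordan form
J =
  [-1,  1,  0,  0]
  [ 0, -1,  0,  0]
  [ 0,  0, -1,  0]
  [ 0,  0,  0, -1]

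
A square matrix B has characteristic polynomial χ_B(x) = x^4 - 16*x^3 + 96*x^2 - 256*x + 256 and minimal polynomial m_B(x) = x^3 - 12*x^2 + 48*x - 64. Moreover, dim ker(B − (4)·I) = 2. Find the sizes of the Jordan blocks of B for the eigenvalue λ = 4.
Block sizes for λ = 4: [3, 1]

Step 1 — from the characteristic polynomial, algebraic multiplicity of λ = 4 is 4. From dim ker(B − (4)·I) = 2, there are exactly 2 Jordan blocks for λ = 4.
Step 2 — from the minimal polynomial, the factor (x − 4)^3 tells us the largest block for λ = 4 has size 3.
Step 3 — with total size 4, 2 blocks, and largest block 3, the block sizes (in nonincreasing order) are [3, 1].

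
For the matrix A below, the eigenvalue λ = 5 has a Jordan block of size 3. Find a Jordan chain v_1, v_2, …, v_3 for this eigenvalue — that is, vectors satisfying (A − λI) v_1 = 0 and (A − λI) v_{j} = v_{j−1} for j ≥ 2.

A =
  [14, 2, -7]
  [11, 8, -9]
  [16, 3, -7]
A Jordan chain for λ = 5 of length 3:
v_1 = (-9, -12, -15)ᵀ
v_2 = (9, 11, 16)ᵀ
v_3 = (1, 0, 0)ᵀ

Let N = A − (5)·I. We want v_3 with N^3 v_3 = 0 but N^2 v_3 ≠ 0; then v_{j-1} := N · v_j for j = 3, …, 2.

Pick v_3 = (1, 0, 0)ᵀ.
Then v_2 = N · v_3 = (9, 11, 16)ᵀ.
Then v_1 = N · v_2 = (-9, -12, -15)ᵀ.

Sanity check: (A − (5)·I) v_1 = (0, 0, 0)ᵀ = 0. ✓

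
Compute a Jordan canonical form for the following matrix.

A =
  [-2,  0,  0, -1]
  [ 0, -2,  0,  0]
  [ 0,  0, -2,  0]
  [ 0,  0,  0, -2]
J_2(-2) ⊕ J_1(-2) ⊕ J_1(-2)

The characteristic polynomial is
  det(x·I − A) = x^4 + 8*x^3 + 24*x^2 + 32*x + 16 = (x + 2)^4

Eigenvalues and multiplicities (the geometric multiplicity of λ is n − rank(A − λI), which equals the number of Jordan blocks for λ):
  λ = -2: algebraic multiplicity = 4, geometric multiplicity = 3

Determining the block sizes for each eigenvalue:
  λ = -2: 3 blocks summing to 4 forces exactly one block of size 2 and the rest size 1 → block sizes [2, 1, 1]

Assembling the blocks gives a Jordan form
J =
  [-2,  1,  0,  0]
  [ 0, -2,  0,  0]
  [ 0,  0, -2,  0]
  [ 0,  0,  0, -2]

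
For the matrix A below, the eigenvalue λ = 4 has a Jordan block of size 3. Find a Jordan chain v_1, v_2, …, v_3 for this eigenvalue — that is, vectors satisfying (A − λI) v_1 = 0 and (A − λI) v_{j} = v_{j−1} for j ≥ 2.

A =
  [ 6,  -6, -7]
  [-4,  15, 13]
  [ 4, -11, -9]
A Jordan chain for λ = 4 of length 3:
v_1 = (-1, 2, -2)ᵀ
v_2 = (-6, 11, -11)ᵀ
v_3 = (0, 1, 0)ᵀ

Let N = A − (4)·I. We want v_3 with N^3 v_3 = 0 but N^2 v_3 ≠ 0; then v_{j-1} := N · v_j for j = 3, …, 2.

Pick v_3 = (0, 1, 0)ᵀ.
Then v_2 = N · v_3 = (-6, 11, -11)ᵀ.
Then v_1 = N · v_2 = (-1, 2, -2)ᵀ.

Sanity check: (A − (4)·I) v_1 = (0, 0, 0)ᵀ = 0. ✓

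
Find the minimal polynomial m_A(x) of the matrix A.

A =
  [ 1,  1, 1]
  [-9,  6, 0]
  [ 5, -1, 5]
x^3 - 12*x^2 + 45*x - 54

The characteristic polynomial is χ_A(x) = (x - 6)*(x - 3)^2, so the eigenvalues are known. The minimal polynomial is
  m_A(x) = Π_λ (x − λ)^{k_λ}
where k_λ is the size of the *largest* Jordan block for λ (equivalently, the smallest k with (A − λI)^k v = 0 for every generalised eigenvector v of λ).

  λ = 3: largest Jordan block has size 2, contributing (x − 3)^2
  λ = 6: largest Jordan block has size 1, contributing (x − 6)

So m_A(x) = (x - 6)*(x - 3)^2 = x^3 - 12*x^2 + 45*x - 54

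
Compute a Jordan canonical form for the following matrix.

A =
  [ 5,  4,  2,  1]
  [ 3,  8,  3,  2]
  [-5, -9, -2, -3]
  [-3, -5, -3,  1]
J_3(3) ⊕ J_1(3)

The characteristic polynomial is
  det(x·I − A) = x^4 - 12*x^3 + 54*x^2 - 108*x + 81 = (x - 3)^4

Eigenvalues and multiplicities (the geometric multiplicity of λ is n − rank(A − λI), which equals the number of Jordan blocks for λ):
  λ = 3: algebraic multiplicity = 4, geometric multiplicity = 2

Determining the block sizes for each eigenvalue:
  λ = 3: with am = 4 and gm = 2, the partition is not yet determined (e.g. several partitions of 4 into 2 parts exist). Let N = A − (3)·I. Computing rank(N^1) = 2, rank(N^2) = 1, rank(N^3) = 0; the number of blocks of size ≥ j is rank(N^{j−1}) − rank(N^j), giving [2, 1, 1]. So we have 1 block(s) of size 3, 1 block(s) of size 1 → block sizes [3, 1]

Assembling the blocks gives a Jordan form
J =
  [3, 1, 0, 0]
  [0, 3, 1, 0]
  [0, 0, 3, 0]
  [0, 0, 0, 3]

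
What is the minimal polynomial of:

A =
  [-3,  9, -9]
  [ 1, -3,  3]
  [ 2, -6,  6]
x^2

The characteristic polynomial is χ_A(x) = x^3, so the eigenvalues are known. The minimal polynomial is
  m_A(x) = Π_λ (x − λ)^{k_λ}
where k_λ is the size of the *largest* Jordan block for λ (equivalently, the smallest k with (A − λI)^k v = 0 for every generalised eigenvector v of λ).

  λ = 0: largest Jordan block has size 2, contributing (x − 0)^2

So m_A(x) = x^2 = x^2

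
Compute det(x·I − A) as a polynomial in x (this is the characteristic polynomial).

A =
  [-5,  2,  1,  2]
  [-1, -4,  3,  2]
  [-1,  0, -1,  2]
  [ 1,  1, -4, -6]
x^4 + 16*x^3 + 96*x^2 + 256*x + 256

Expanding det(x·I − A) (e.g. by cofactor expansion or by noting that A is similar to its Jordan form J, which has the same characteristic polynomial as A) gives
  χ_A(x) = x^4 + 16*x^3 + 96*x^2 + 256*x + 256
which factors as (x + 4)^4. The eigenvalues (with algebraic multiplicities) are λ = -4 with multiplicity 4.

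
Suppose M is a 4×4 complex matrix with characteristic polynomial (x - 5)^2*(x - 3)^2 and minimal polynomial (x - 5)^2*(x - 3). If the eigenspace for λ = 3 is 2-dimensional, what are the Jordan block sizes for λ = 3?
Block sizes for λ = 3: [1, 1]

Step 1 — from the characteristic polynomial, algebraic multiplicity of λ = 3 is 2. From dim ker(M − (3)·I) = 2, there are exactly 2 Jordan blocks for λ = 3.
Step 2 — from the minimal polynomial, the factor (x − 3) tells us the largest block for λ = 3 has size 1.
Step 3 — with total size 2, 2 blocks, and largest block 1, the block sizes (in nonincreasing order) are [1, 1].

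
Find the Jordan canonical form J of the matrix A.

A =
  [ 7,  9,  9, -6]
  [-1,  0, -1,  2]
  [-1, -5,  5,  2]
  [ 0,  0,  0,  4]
J_3(4) ⊕ J_1(4)

The characteristic polynomial is
  det(x·I − A) = x^4 - 16*x^3 + 96*x^2 - 256*x + 256 = (x - 4)^4

Eigenvalues and multiplicities (the geometric multiplicity of λ is n − rank(A − λI), which equals the number of Jordan blocks for λ):
  λ = 4: algebraic multiplicity = 4, geometric multiplicity = 2

Determining the block sizes for each eigenvalue:
  λ = 4: with am = 4 and gm = 2, the partition is not yet determined (e.g. several partitions of 4 into 2 parts exist). Let N = A − (4)·I. Computing rank(N^1) = 2, rank(N^2) = 1, rank(N^3) = 0; the number of blocks of size ≥ j is rank(N^{j−1}) − rank(N^j), giving [2, 1, 1]. So we have 1 block(s) of size 3, 1 block(s) of size 1 → block sizes [3, 1]

Assembling the blocks gives a Jordan form
J =
  [4, 1, 0, 0]
  [0, 4, 1, 0]
  [0, 0, 4, 0]
  [0, 0, 0, 4]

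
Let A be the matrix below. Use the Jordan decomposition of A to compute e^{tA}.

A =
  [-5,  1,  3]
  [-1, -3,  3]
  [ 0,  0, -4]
e^{tA} =
  [-t*exp(-4*t) + exp(-4*t), t*exp(-4*t), 3*t*exp(-4*t)]
  [-t*exp(-4*t), t*exp(-4*t) + exp(-4*t), 3*t*exp(-4*t)]
  [0, 0, exp(-4*t)]

Strategy: write A = P · J · P⁻¹ where J is a Jordan canonical form, so e^{tA} = P · e^{tJ} · P⁻¹, and e^{tJ} can be computed block-by-block.

A has Jordan form
J =
  [-4,  1,  0]
  [ 0, -4,  0]
  [ 0,  0, -4]
(up to reordering of blocks).

Per-block formulas:
  For a 2×2 Jordan block J_2(-4): exp(t · J_2(-4)) = e^(-4t)·(I + t·N), where N is the 2×2 nilpotent shift.
  For a 1×1 block at λ = -4: exp(t · [-4]) = [e^(-4t)].

After assembling e^{tJ} and conjugating by P, we get:

e^{tA} =
  [-t*exp(-4*t) + exp(-4*t), t*exp(-4*t), 3*t*exp(-4*t)]
  [-t*exp(-4*t), t*exp(-4*t) + exp(-4*t), 3*t*exp(-4*t)]
  [0, 0, exp(-4*t)]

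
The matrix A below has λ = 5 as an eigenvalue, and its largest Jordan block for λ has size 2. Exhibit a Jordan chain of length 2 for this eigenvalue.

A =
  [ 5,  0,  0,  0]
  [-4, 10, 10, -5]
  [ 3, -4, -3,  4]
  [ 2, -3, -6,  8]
A Jordan chain for λ = 5 of length 2:
v_1 = (0, -4, 3, 2)ᵀ
v_2 = (1, 0, 0, 0)ᵀ

Let N = A − (5)·I. We want v_2 with N^2 v_2 = 0 but N^1 v_2 ≠ 0; then v_{j-1} := N · v_j for j = 2, …, 2.

Pick v_2 = (1, 0, 0, 0)ᵀ.
Then v_1 = N · v_2 = (0, -4, 3, 2)ᵀ.

Sanity check: (A − (5)·I) v_1 = (0, 0, 0, 0)ᵀ = 0. ✓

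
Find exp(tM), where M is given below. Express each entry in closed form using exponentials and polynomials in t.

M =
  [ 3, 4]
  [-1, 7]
e^{tM} =
  [-2*t*exp(5*t) + exp(5*t), 4*t*exp(5*t)]
  [-t*exp(5*t), 2*t*exp(5*t) + exp(5*t)]

Strategy: write M = P · J · P⁻¹ where J is a Jordan canonical form, so e^{tM} = P · e^{tJ} · P⁻¹, and e^{tJ} can be computed block-by-block.

M has Jordan form
J =
  [5, 1]
  [0, 5]
(up to reordering of blocks).

Per-block formulas:
  For a 2×2 Jordan block J_2(5): exp(t · J_2(5)) = e^(5t)·(I + t·N), where N is the 2×2 nilpotent shift.

After assembling e^{tJ} and conjugating by P, we get:

e^{tM} =
  [-2*t*exp(5*t) + exp(5*t), 4*t*exp(5*t)]
  [-t*exp(5*t), 2*t*exp(5*t) + exp(5*t)]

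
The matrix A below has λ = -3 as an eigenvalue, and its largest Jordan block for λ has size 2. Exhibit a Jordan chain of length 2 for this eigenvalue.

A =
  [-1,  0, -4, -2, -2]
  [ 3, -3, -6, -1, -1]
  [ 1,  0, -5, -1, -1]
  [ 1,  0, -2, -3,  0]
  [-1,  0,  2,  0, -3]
A Jordan chain for λ = -3 of length 2:
v_1 = (2, 3, 1, 1, -1)ᵀ
v_2 = (1, 0, 0, 0, 0)ᵀ

Let N = A − (-3)·I. We want v_2 with N^2 v_2 = 0 but N^1 v_2 ≠ 0; then v_{j-1} := N · v_j for j = 2, …, 2.

Pick v_2 = (1, 0, 0, 0, 0)ᵀ.
Then v_1 = N · v_2 = (2, 3, 1, 1, -1)ᵀ.

Sanity check: (A − (-3)·I) v_1 = (0, 0, 0, 0, 0)ᵀ = 0. ✓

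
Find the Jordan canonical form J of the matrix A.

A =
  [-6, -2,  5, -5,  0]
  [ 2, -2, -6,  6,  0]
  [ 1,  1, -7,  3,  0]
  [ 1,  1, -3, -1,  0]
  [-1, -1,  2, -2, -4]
J_3(-4) ⊕ J_1(-4) ⊕ J_1(-4)

The characteristic polynomial is
  det(x·I − A) = x^5 + 20*x^4 + 160*x^3 + 640*x^2 + 1280*x + 1024 = (x + 4)^5

Eigenvalues and multiplicities (the geometric multiplicity of λ is n − rank(A − λI), which equals the number of Jordan blocks for λ):
  λ = -4: algebraic multiplicity = 5, geometric multiplicity = 3

Determining the block sizes for each eigenvalue:
  λ = -4: with am = 5 and gm = 3, the partition is not yet determined (e.g. several partitions of 5 into 3 parts exist). Let N = A − (-4)·I. Computing rank(N^1) = 2, rank(N^2) = 1, rank(N^3) = 0; the number of blocks of size ≥ j is rank(N^{j−1}) − rank(N^j), giving [3, 1, 1]. So we have 1 block(s) of size 3, 2 block(s) of size 1 → block sizes [3, 1, 1]

Assembling the blocks gives a Jordan form
J =
  [-4,  1,  0,  0,  0]
  [ 0, -4,  1,  0,  0]
  [ 0,  0, -4,  0,  0]
  [ 0,  0,  0, -4,  0]
  [ 0,  0,  0,  0, -4]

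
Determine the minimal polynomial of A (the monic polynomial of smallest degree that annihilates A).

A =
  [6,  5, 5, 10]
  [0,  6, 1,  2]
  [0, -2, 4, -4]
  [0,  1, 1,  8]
x^3 - 18*x^2 + 108*x - 216

The characteristic polynomial is χ_A(x) = (x - 6)^4, so the eigenvalues are known. The minimal polynomial is
  m_A(x) = Π_λ (x − λ)^{k_λ}
where k_λ is the size of the *largest* Jordan block for λ (equivalently, the smallest k with (A − λI)^k v = 0 for every generalised eigenvector v of λ).

  λ = 6: largest Jordan block has size 3, contributing (x − 6)^3

So m_A(x) = (x - 6)^3 = x^3 - 18*x^2 + 108*x - 216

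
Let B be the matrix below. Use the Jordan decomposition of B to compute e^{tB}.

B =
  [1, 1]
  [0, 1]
e^{tB} =
  [exp(t), t*exp(t)]
  [0, exp(t)]

Strategy: write B = P · J · P⁻¹ where J is a Jordan canonical form, so e^{tB} = P · e^{tJ} · P⁻¹, and e^{tJ} can be computed block-by-block.

B has Jordan form
J =
  [1, 1]
  [0, 1]
(up to reordering of blocks).

Per-block formulas:
  For a 2×2 Jordan block J_2(1): exp(t · J_2(1)) = e^(1t)·(I + t·N), where N is the 2×2 nilpotent shift.

After assembling e^{tJ} and conjugating by P, we get:

e^{tB} =
  [exp(t), t*exp(t)]
  [0, exp(t)]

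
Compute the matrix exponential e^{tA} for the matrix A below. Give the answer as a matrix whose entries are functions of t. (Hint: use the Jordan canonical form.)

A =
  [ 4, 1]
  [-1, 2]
e^{tA} =
  [t*exp(3*t) + exp(3*t), t*exp(3*t)]
  [-t*exp(3*t), -t*exp(3*t) + exp(3*t)]

Strategy: write A = P · J · P⁻¹ where J is a Jordan canonical form, so e^{tA} = P · e^{tJ} · P⁻¹, and e^{tJ} can be computed block-by-block.

A has Jordan form
J =
  [3, 1]
  [0, 3]
(up to reordering of blocks).

Per-block formulas:
  For a 2×2 Jordan block J_2(3): exp(t · J_2(3)) = e^(3t)·(I + t·N), where N is the 2×2 nilpotent shift.

After assembling e^{tJ} and conjugating by P, we get:

e^{tA} =
  [t*exp(3*t) + exp(3*t), t*exp(3*t)]
  [-t*exp(3*t), -t*exp(3*t) + exp(3*t)]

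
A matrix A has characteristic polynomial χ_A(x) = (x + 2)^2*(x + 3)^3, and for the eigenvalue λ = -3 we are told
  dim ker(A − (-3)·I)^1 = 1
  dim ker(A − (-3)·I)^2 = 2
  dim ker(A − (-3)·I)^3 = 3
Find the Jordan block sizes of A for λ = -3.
Block sizes for λ = -3: [3]

From the dimensions of kernels of powers, the number of Jordan blocks of size at least j is d_j − d_{j−1} where d_j = dim ker(N^j) (with d_0 = 0). Computing the differences gives [1, 1, 1].
The number of blocks of size exactly k is (#blocks of size ≥ k) − (#blocks of size ≥ k + 1), so the partition is: 1 block(s) of size 3.
In nonincreasing order the block sizes are [3].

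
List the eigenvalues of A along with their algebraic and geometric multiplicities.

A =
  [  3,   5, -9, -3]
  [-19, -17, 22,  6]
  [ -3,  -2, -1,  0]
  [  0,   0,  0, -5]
λ = -5: alg = 4, geom = 2

Step 1 — factor the characteristic polynomial to read off the algebraic multiplicities:
  χ_A(x) = (x + 5)^4

Step 2 — compute geometric multiplicities via the rank-nullity identity g(λ) = n − rank(A − λI):
  rank(A − (-5)·I) = 2, so dim ker(A − (-5)·I) = n − 2 = 2

Summary:
  λ = -5: algebraic multiplicity = 4, geometric multiplicity = 2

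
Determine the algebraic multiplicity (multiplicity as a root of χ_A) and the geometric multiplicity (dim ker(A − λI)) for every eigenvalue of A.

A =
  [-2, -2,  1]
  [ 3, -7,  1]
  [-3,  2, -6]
λ = -5: alg = 3, geom = 2

Step 1 — factor the characteristic polynomial to read off the algebraic multiplicities:
  χ_A(x) = (x + 5)^3

Step 2 — compute geometric multiplicities via the rank-nullity identity g(λ) = n − rank(A − λI):
  rank(A − (-5)·I) = 1, so dim ker(A − (-5)·I) = n − 1 = 2

Summary:
  λ = -5: algebraic multiplicity = 3, geometric multiplicity = 2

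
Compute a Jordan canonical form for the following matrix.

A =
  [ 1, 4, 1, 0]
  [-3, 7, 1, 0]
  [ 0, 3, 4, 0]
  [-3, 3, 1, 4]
J_3(4) ⊕ J_1(4)

The characteristic polynomial is
  det(x·I − A) = x^4 - 16*x^3 + 96*x^2 - 256*x + 256 = (x - 4)^4

Eigenvalues and multiplicities (the geometric multiplicity of λ is n − rank(A − λI), which equals the number of Jordan blocks for λ):
  λ = 4: algebraic multiplicity = 4, geometric multiplicity = 2

Determining the block sizes for each eigenvalue:
  λ = 4: with am = 4 and gm = 2, the partition is not yet determined (e.g. several partitions of 4 into 2 parts exist). Let N = A − (4)·I. Computing rank(N^1) = 2, rank(N^2) = 1, rank(N^3) = 0; the number of blocks of size ≥ j is rank(N^{j−1}) − rank(N^j), giving [2, 1, 1]. So we have 1 block(s) of size 3, 1 block(s) of size 1 → block sizes [3, 1]

Assembling the blocks gives a Jordan form
J =
  [4, 1, 0, 0]
  [0, 4, 1, 0]
  [0, 0, 4, 0]
  [0, 0, 0, 4]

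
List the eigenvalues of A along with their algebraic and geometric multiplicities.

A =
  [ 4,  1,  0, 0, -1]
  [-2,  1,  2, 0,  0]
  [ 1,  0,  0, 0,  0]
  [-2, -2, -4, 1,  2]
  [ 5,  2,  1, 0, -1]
λ = 1: alg = 5, geom = 3

Step 1 — factor the characteristic polynomial to read off the algebraic multiplicities:
  χ_A(x) = (x - 1)^5

Step 2 — compute geometric multiplicities via the rank-nullity identity g(λ) = n − rank(A − λI):
  rank(A − (1)·I) = 2, so dim ker(A − (1)·I) = n − 2 = 3

Summary:
  λ = 1: algebraic multiplicity = 5, geometric multiplicity = 3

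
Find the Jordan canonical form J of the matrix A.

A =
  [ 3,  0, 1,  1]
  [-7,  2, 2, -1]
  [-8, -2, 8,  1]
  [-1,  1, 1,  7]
J_3(5) ⊕ J_1(5)

The characteristic polynomial is
  det(x·I − A) = x^4 - 20*x^3 + 150*x^2 - 500*x + 625 = (x - 5)^4

Eigenvalues and multiplicities (the geometric multiplicity of λ is n − rank(A − λI), which equals the number of Jordan blocks for λ):
  λ = 5: algebraic multiplicity = 4, geometric multiplicity = 2

Determining the block sizes for each eigenvalue:
  λ = 5: with am = 4 and gm = 2, the partition is not yet determined (e.g. several partitions of 4 into 2 parts exist). Let N = A − (5)·I. Computing rank(N^1) = 2, rank(N^2) = 1, rank(N^3) = 0; the number of blocks of size ≥ j is rank(N^{j−1}) − rank(N^j), giving [2, 1, 1]. So we have 1 block(s) of size 3, 1 block(s) of size 1 → block sizes [3, 1]

Assembling the blocks gives a Jordan form
J =
  [5, 1, 0, 0]
  [0, 5, 1, 0]
  [0, 0, 5, 0]
  [0, 0, 0, 5]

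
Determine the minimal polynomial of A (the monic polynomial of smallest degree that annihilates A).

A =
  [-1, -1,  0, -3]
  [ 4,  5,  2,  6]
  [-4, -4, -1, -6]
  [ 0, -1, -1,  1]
x^3 - 3*x^2 + 3*x - 1

The characteristic polynomial is χ_A(x) = (x - 1)^4, so the eigenvalues are known. The minimal polynomial is
  m_A(x) = Π_λ (x − λ)^{k_λ}
where k_λ is the size of the *largest* Jordan block for λ (equivalently, the smallest k with (A − λI)^k v = 0 for every generalised eigenvector v of λ).

  λ = 1: largest Jordan block has size 3, contributing (x − 1)^3

So m_A(x) = (x - 1)^3 = x^3 - 3*x^2 + 3*x - 1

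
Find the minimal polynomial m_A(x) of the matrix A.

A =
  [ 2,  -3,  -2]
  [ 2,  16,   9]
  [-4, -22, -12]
x^3 - 6*x^2 + 12*x - 8

The characteristic polynomial is χ_A(x) = (x - 2)^3, so the eigenvalues are known. The minimal polynomial is
  m_A(x) = Π_λ (x − λ)^{k_λ}
where k_λ is the size of the *largest* Jordan block for λ (equivalently, the smallest k with (A − λI)^k v = 0 for every generalised eigenvector v of λ).

  λ = 2: largest Jordan block has size 3, contributing (x − 2)^3

So m_A(x) = (x - 2)^3 = x^3 - 6*x^2 + 12*x - 8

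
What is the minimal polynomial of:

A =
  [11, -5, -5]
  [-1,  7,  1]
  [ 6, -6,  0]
x^2 - 12*x + 36

The characteristic polynomial is χ_A(x) = (x - 6)^3, so the eigenvalues are known. The minimal polynomial is
  m_A(x) = Π_λ (x − λ)^{k_λ}
where k_λ is the size of the *largest* Jordan block for λ (equivalently, the smallest k with (A − λI)^k v = 0 for every generalised eigenvector v of λ).

  λ = 6: largest Jordan block has size 2, contributing (x − 6)^2

So m_A(x) = (x - 6)^2 = x^2 - 12*x + 36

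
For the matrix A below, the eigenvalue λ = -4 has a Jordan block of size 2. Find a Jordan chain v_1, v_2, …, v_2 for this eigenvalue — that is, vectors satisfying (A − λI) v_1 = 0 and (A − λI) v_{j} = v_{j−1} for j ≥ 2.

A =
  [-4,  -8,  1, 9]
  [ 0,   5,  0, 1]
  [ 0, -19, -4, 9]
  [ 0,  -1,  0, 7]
A Jordan chain for λ = -4 of length 2:
v_1 = (1, 0, 0, 0)ᵀ
v_2 = (0, 0, 1, 0)ᵀ

Let N = A − (-4)·I. We want v_2 with N^2 v_2 = 0 but N^1 v_2 ≠ 0; then v_{j-1} := N · v_j for j = 2, …, 2.

Pick v_2 = (0, 0, 1, 0)ᵀ.
Then v_1 = N · v_2 = (1, 0, 0, 0)ᵀ.

Sanity check: (A − (-4)·I) v_1 = (0, 0, 0, 0)ᵀ = 0. ✓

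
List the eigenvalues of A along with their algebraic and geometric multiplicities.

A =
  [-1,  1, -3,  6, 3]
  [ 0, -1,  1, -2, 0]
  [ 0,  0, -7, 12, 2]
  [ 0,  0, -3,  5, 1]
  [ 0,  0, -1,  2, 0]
λ = -1: alg = 4, geom = 2; λ = 0: alg = 1, geom = 1

Step 1 — factor the characteristic polynomial to read off the algebraic multiplicities:
  χ_A(x) = x*(x + 1)^4

Step 2 — compute geometric multiplicities via the rank-nullity identity g(λ) = n − rank(A − λI):
  rank(A − (-1)·I) = 3, so dim ker(A − (-1)·I) = n − 3 = 2
  rank(A − (0)·I) = 4, so dim ker(A − (0)·I) = n − 4 = 1

Summary:
  λ = -1: algebraic multiplicity = 4, geometric multiplicity = 2
  λ = 0: algebraic multiplicity = 1, geometric multiplicity = 1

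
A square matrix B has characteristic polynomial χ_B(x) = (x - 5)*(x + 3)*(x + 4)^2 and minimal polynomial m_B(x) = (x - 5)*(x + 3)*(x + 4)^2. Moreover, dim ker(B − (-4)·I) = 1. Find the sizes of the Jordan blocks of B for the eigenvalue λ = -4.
Block sizes for λ = -4: [2]

Step 1 — from the characteristic polynomial, algebraic multiplicity of λ = -4 is 2. From dim ker(B − (-4)·I) = 1, there are exactly 1 Jordan blocks for λ = -4.
Step 2 — from the minimal polynomial, the factor (x + 4)^2 tells us the largest block for λ = -4 has size 2.
Step 3 — with total size 2, 1 blocks, and largest block 2, the block sizes (in nonincreasing order) are [2].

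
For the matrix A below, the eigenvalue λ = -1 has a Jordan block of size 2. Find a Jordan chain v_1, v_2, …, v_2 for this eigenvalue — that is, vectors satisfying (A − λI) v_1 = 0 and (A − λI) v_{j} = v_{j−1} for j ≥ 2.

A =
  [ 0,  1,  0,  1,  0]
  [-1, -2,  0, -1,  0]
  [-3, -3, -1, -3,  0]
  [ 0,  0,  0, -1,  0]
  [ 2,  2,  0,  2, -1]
A Jordan chain for λ = -1 of length 2:
v_1 = (1, -1, -3, 0, 2)ᵀ
v_2 = (1, 0, 0, 0, 0)ᵀ

Let N = A − (-1)·I. We want v_2 with N^2 v_2 = 0 but N^1 v_2 ≠ 0; then v_{j-1} := N · v_j for j = 2, …, 2.

Pick v_2 = (1, 0, 0, 0, 0)ᵀ.
Then v_1 = N · v_2 = (1, -1, -3, 0, 2)ᵀ.

Sanity check: (A − (-1)·I) v_1 = (0, 0, 0, 0, 0)ᵀ = 0. ✓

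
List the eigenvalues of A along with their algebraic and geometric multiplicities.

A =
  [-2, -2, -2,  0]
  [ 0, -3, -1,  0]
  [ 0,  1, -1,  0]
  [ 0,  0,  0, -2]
λ = -2: alg = 4, geom = 3

Step 1 — factor the characteristic polynomial to read off the algebraic multiplicities:
  χ_A(x) = (x + 2)^4

Step 2 — compute geometric multiplicities via the rank-nullity identity g(λ) = n − rank(A − λI):
  rank(A − (-2)·I) = 1, so dim ker(A − (-2)·I) = n − 1 = 3

Summary:
  λ = -2: algebraic multiplicity = 4, geometric multiplicity = 3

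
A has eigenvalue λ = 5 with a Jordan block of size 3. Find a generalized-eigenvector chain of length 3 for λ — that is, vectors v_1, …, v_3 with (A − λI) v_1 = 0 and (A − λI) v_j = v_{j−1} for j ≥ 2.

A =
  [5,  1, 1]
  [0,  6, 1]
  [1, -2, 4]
A Jordan chain for λ = 5 of length 3:
v_1 = (1, 1, -1)ᵀ
v_2 = (0, 0, 1)ᵀ
v_3 = (1, 0, 0)ᵀ

Let N = A − (5)·I. We want v_3 with N^3 v_3 = 0 but N^2 v_3 ≠ 0; then v_{j-1} := N · v_j for j = 3, …, 2.

Pick v_3 = (1, 0, 0)ᵀ.
Then v_2 = N · v_3 = (0, 0, 1)ᵀ.
Then v_1 = N · v_2 = (1, 1, -1)ᵀ.

Sanity check: (A − (5)·I) v_1 = (0, 0, 0)ᵀ = 0. ✓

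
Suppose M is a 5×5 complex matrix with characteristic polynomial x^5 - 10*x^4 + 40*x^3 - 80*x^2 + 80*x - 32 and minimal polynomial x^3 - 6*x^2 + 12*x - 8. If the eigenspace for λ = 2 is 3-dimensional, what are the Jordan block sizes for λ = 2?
Block sizes for λ = 2: [3, 1, 1]

Step 1 — from the characteristic polynomial, algebraic multiplicity of λ = 2 is 5. From dim ker(M − (2)·I) = 3, there are exactly 3 Jordan blocks for λ = 2.
Step 2 — from the minimal polynomial, the factor (x − 2)^3 tells us the largest block for λ = 2 has size 3.
Step 3 — with total size 5, 3 blocks, and largest block 3, the block sizes (in nonincreasing order) are [3, 1, 1].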